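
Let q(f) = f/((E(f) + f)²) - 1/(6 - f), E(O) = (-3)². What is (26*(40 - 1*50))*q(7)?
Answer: -17095/64 ≈ -267.11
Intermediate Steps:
E(O) = 9
q(f) = -1/(6 - f) + f/(9 + f)² (q(f) = f/((9 + f)²) - 1/(6 - f) = f/(9 + f)² - 1/(6 - f) = -1/(6 - f) + f/(9 + f)²)
(26*(40 - 1*50))*q(7) = (26*(40 - 1*50))*((7² + (9 + 7)² - 6*7)/((-6 + 7)*(9 + 7)²)) = (26*(40 - 50))*((49 + 16² - 42)/(1*16²)) = (26*(-10))*(1*(1/256)*(49 + 256 - 42)) = -260*263/256 = -17095/64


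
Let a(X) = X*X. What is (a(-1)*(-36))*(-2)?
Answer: 72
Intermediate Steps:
a(X) = X²
(a(-1)*(-36))*(-2) = ((-1)²*(-36))*(-2) = (1*(-36))*(-2) = -36*(-2) = 72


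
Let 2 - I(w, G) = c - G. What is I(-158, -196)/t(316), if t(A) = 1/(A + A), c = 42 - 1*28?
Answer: -131456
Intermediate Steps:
c = 14 (c = 42 - 28 = 14)
t(A) = 1/(2*A)
I(w, G) = -12 + G (I(w, G) = 2 - (14 - G) = 2 + (-14 + G) = -12 + G)
I(-158, -196)/t(316) = (-12 - 196)/(((½)/316)) = -208/((½)*(1/316)) = -208/1/632 = -208*632 = -131456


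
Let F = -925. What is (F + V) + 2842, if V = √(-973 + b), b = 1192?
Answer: 1917 + √219 ≈ 1931.8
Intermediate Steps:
V = √219 (V = √(-973 + 1192) = √219 ≈ 14.799)
(F + V) + 2842 = (-925 + √219) + 2842 = 1917 + √219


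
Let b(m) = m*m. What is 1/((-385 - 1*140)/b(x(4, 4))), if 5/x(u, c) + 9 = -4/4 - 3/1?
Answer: -1/3549 ≈ -0.00028177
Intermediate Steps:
x(u, c) = -5/13 (x(u, c) = 5/(-9 + (-4/4 - 3/1)) = 5/(-9 + (-4*1/4 - 3*1)) = 5/(-9 + (-1 - 3)) = 5/(-9 - 4) = 5/(-13) = 5*(-1/13) = -5/13)
b(m) = m**2
1/((-385 - 1*140)/b(x(4, 4))) = 1/((-385 - 1*140)/((-5/13)**2)) = 1/((-385 - 140)/(25/169)) = 1/(-525*169/25) = 1/(-3549) = -1/3549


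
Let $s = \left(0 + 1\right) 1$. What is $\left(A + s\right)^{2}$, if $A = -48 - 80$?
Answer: $16129$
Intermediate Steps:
$A = -128$ ($A = -48 - 80 = -128$)
$s = 1$ ($s = 1 \cdot 1 = 1$)
$\left(A + s\right)^{2} = \left(-128 + 1\right)^{2} = \left(-127\right)^{2} = 16129$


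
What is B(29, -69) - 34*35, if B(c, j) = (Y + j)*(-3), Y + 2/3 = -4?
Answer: -969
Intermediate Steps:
Y = -14/3 (Y = -⅔ - 4 = -14/3 ≈ -4.6667)
B(c, j) = 14 - 3*j (B(c, j) = (-14/3 + j)*(-3) = 14 - 3*j)
B(29, -69) - 34*35 = (14 - 3*(-69)) - 34*35 = (14 + 207) - 1*1190 = 221 - 1190 = -969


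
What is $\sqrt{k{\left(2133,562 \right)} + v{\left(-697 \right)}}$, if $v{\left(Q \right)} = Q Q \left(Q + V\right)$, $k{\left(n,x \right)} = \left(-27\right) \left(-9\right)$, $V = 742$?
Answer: $12 \sqrt{151817} \approx 4675.6$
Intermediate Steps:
$k{\left(n,x \right)} = 243$
$v{\left(Q \right)} = Q^{2} \left(742 + Q\right)$ ($v{\left(Q \right)} = Q Q \left(Q + 742\right) = Q^{2} \left(742 + Q\right)$)
$\sqrt{k{\left(2133,562 \right)} + v{\left(-697 \right)}} = \sqrt{243 + \left(-697\right)^{2} \left(742 - 697\right)} = \sqrt{243 + 485809 \cdot 45} = \sqrt{243 + 21861405} = \sqrt{21861648} = 12 \sqrt{151817}$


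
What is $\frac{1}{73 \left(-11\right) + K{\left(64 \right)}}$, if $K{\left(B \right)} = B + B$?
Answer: $- \frac{1}{675} \approx -0.0014815$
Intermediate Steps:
$K{\left(B \right)} = 2 B$
$\frac{1}{73 \left(-11\right) + K{\left(64 \right)}} = \frac{1}{73 \left(-11\right) + 2 \cdot 64} = \frac{1}{-803 + 128} = \frac{1}{-675} = - \frac{1}{675}$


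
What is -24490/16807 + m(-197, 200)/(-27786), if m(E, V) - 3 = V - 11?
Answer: -113951014/77833217 ≈ -1.4640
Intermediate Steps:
m(E, V) = -8 + V (m(E, V) = 3 + (V - 11) = 3 + (-11 + V) = -8 + V)
-24490/16807 + m(-197, 200)/(-27786) = -24490/16807 + (-8 + 200)/(-27786) = -24490*1/16807 + 192*(-1/27786) = -24490/16807 - 32/4631 = -113951014/77833217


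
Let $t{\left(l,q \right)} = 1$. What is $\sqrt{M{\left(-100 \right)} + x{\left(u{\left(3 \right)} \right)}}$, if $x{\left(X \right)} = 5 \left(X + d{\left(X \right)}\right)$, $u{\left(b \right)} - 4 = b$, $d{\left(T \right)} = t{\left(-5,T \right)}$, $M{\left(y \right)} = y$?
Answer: $2 i \sqrt{15} \approx 7.746 i$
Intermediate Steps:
$d{\left(T \right)} = 1$
$u{\left(b \right)} = 4 + b$
$x{\left(X \right)} = 5 + 5 X$ ($x{\left(X \right)} = 5 \left(X + 1\right) = 5 \left(1 + X\right) = 5 + 5 X$)
$\sqrt{M{\left(-100 \right)} + x{\left(u{\left(3 \right)} \right)}} = \sqrt{-100 + \left(5 + 5 \left(4 + 3\right)\right)} = \sqrt{-100 + \left(5 + 5 \cdot 7\right)} = \sqrt{-100 + \left(5 + 35\right)} = \sqrt{-100 + 40} = \sqrt{-60} = 2 i \sqrt{15}$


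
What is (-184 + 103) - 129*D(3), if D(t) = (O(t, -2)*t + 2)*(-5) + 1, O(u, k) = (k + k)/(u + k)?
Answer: -6660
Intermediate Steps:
O(u, k) = 2*k/(k + u) (O(u, k) = (2*k)/(k + u) = 2*k/(k + u))
D(t) = -9 + 20*t/(-2 + t) (D(t) = ((2*(-2)/(-2 + t))*t + 2)*(-5) + 1 = ((-4/(-2 + t))*t + 2)*(-5) + 1 = (-4*t/(-2 + t) + 2)*(-5) + 1 = (2 - 4*t/(-2 + t))*(-5) + 1 = (-10 + 20*t/(-2 + t)) + 1 = -9 + 20*t/(-2 + t))
(-184 + 103) - 129*D(3) = (-184 + 103) - 129*(18 + 11*3)/(-2 + 3) = -81 - 129*(18 + 33)/1 = -81 - 129*51 = -81 - 6579 = -6660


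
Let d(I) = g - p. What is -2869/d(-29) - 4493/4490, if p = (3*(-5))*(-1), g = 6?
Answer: 12841373/40410 ≈ 317.78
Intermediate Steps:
p = 15 (p = -15*(-1) = 15)
d(I) = -9 (d(I) = 6 - 1*15 = 6 - 15 = -9)
-2869/d(-29) - 4493/4490 = -2869/(-9) - 4493/4490 = -2869*(-⅑) - 4493*1/4490 = 2869/9 - 4493/4490 = 12841373/40410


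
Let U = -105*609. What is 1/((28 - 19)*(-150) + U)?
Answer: -1/65295 ≈ -1.5315e-5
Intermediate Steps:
U = -63945
1/((28 - 19)*(-150) + U) = 1/((28 - 19)*(-150) - 63945) = 1/(9*(-150) - 63945) = 1/(-1350 - 63945) = 1/(-65295) = -1/65295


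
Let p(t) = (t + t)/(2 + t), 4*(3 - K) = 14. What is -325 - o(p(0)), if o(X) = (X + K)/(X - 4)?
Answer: -2601/8 ≈ -325.13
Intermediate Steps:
K = -1/2 (K = 3 - 1/4*14 = 3 - 7/2 = -1/2 ≈ -0.50000)
p(t) = 2*t/(2 + t) (p(t) = (2*t)/(2 + t) = 2*t/(2 + t))
o(X) = (-1/2 + X)/(-4 + X) (o(X) = (X - 1/2)/(X - 4) = (-1/2 + X)/(-4 + X))
-325 - o(p(0)) = -325 - (-1/2 + 2*0/(2 + 0))/(-4 + 2*0/(2 + 0)) = -325 - (-1/2 + 2*0/2)/(-4 + 2*0/2) = -325 - (-1/2 + 2*0*(1/2))/(-4 + 2*0*(1/2)) = -325 - (-1/2 + 0)/(-4 + 0) = -325 - (-1)/((-4)*2) = -325 - (-1)*(-1)/(4*2) = -325 - 1*1/8 = -325 - 1/8 = -2601/8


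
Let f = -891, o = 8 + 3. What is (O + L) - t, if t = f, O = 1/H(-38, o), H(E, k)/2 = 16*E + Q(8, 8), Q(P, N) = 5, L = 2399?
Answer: 3967739/1206 ≈ 3290.0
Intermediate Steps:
o = 11
H(E, k) = 10 + 32*E (H(E, k) = 2*(16*E + 5) = 2*(5 + 16*E) = 10 + 32*E)
O = -1/1206 (O = 1/(10 + 32*(-38)) = 1/(10 - 1216) = 1/(-1206) = -1/1206 ≈ -0.00082919)
t = -891
(O + L) - t = (-1/1206 + 2399) - 1*(-891) = 2893193/1206 + 891 = 3967739/1206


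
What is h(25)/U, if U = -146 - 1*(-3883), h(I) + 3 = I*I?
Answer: 622/3737 ≈ 0.16644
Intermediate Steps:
h(I) = -3 + I² (h(I) = -3 + I*I = -3 + I²)
U = 3737 (U = -146 + 3883 = 3737)
h(25)/U = (-3 + 25²)/3737 = (-3 + 625)*(1/3737) = 622*(1/3737) = 622/3737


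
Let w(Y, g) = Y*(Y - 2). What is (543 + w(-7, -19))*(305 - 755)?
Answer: -272700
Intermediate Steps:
w(Y, g) = Y*(-2 + Y)
(543 + w(-7, -19))*(305 - 755) = (543 - 7*(-2 - 7))*(305 - 755) = (543 - 7*(-9))*(-450) = (543 + 63)*(-450) = 606*(-450) = -272700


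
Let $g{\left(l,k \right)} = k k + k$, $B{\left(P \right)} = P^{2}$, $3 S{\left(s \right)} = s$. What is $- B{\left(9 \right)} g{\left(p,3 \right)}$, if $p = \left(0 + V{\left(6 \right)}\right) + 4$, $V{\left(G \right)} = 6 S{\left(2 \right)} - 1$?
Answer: $-972$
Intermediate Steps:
$S{\left(s \right)} = \frac{s}{3}$
$V{\left(G \right)} = 3$ ($V{\left(G \right)} = 6 \cdot \frac{1}{3} \cdot 2 - 1 = 6 \cdot \frac{2}{3} - 1 = 4 - 1 = 3$)
$p = 7$ ($p = \left(0 + 3\right) + 4 = 3 + 4 = 7$)
$g{\left(l,k \right)} = k + k^{2}$ ($g{\left(l,k \right)} = k^{2} + k = k + k^{2}$)
$- B{\left(9 \right)} g{\left(p,3 \right)} = - 9^{2} \cdot 3 \left(1 + 3\right) = - 81 \cdot 3 \cdot 4 = - 81 \cdot 12 = \left(-1\right) 972 = -972$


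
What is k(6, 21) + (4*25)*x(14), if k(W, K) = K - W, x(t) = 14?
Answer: 1415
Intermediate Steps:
k(6, 21) + (4*25)*x(14) = (21 - 1*6) + (4*25)*14 = (21 - 6) + 100*14 = 15 + 1400 = 1415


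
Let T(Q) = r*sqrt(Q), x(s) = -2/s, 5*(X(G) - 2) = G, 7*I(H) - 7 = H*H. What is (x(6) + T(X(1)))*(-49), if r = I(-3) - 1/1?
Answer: 49/3 - 63*sqrt(55)/5 ≈ -77.111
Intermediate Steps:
I(H) = 1 + H**2/7 (I(H) = 1 + (H*H)/7 = 1 + H**2/7)
X(G) = 2 + G/5
r = 9/7 (r = (1 + (1/7)*(-3)**2) - 1/1 = (1 + (1/7)*9) - 1*1 = (1 + 9/7) - 1 = 16/7 - 1 = 9/7 ≈ 1.2857)
T(Q) = 9*sqrt(Q)/7
(x(6) + T(X(1)))*(-49) = (-2/6 + 9*sqrt(2 + (1/5)*1)/7)*(-49) = (-2*1/6 + 9*sqrt(2 + 1/5)/7)*(-49) = (-1/3 + 9*sqrt(11/5)/7)*(-49) = (-1/3 + 9*(sqrt(55)/5)/7)*(-49) = (-1/3 + 9*sqrt(55)/35)*(-49) = 49/3 - 63*sqrt(55)/5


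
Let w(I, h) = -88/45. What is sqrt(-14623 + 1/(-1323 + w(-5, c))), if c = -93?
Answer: I*sqrt(51983336515402)/59623 ≈ 120.93*I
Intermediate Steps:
w(I, h) = -88/45 (w(I, h) = -88*1/45 = -88/45)
sqrt(-14623 + 1/(-1323 + w(-5, c))) = sqrt(-14623 + 1/(-1323 - 88/45)) = sqrt(-14623 + 1/(-59623/45)) = sqrt(-14623 - 45/59623) = sqrt(-871867174/59623) = I*sqrt(51983336515402)/59623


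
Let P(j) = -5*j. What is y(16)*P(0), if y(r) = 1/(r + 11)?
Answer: 0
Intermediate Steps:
y(r) = 1/(11 + r)
y(16)*P(0) = (-5*0)/(11 + 16) = 0/27 = (1/27)*0 = 0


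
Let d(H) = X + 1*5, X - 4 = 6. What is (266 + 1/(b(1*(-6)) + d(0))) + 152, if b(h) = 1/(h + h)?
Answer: 74834/179 ≈ 418.07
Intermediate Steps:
b(h) = 1/(2*h)
X = 10 (X = 4 + 6 = 10)
d(H) = 15 (d(H) = 10 + 1*5 = 10 + 5 = 15)
(266 + 1/(b(1*(-6)) + d(0))) + 152 = (266 + 1/(1/(2*((1*(-6)))) + 15)) + 152 = (266 + 1/((½)/(-6) + 15)) + 152 = (266 + 1/((½)*(-⅙) + 15)) + 152 = (266 + 1/(-1/12 + 15)) + 152 = (266 + 1/(179/12)) + 152 = (266 + 12/179) + 152 = 47626/179 + 152 = 74834/179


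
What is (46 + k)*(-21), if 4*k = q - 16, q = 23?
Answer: -4011/4 ≈ -1002.8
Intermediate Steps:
k = 7/4 (k = (23 - 16)/4 = (¼)*7 = 7/4 ≈ 1.7500)
(46 + k)*(-21) = (46 + 7/4)*(-21) = (191/4)*(-21) = -4011/4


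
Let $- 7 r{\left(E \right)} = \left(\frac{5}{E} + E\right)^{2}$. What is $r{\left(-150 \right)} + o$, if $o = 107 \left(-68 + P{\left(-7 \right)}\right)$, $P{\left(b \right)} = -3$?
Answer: $- \frac{9731443}{900} \approx -10813.0$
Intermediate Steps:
$r{\left(E \right)} = - \frac{\left(E + \frac{5}{E}\right)^{2}}{7}$ ($r{\left(E \right)} = - \frac{\left(\frac{5}{E} + E\right)^{2}}{7} = - \frac{\left(E + \frac{5}{E}\right)^{2}}{7}$)
$o = -7597$ ($o = 107 \left(-68 - 3\right) = 107 \left(-71\right) = -7597$)
$r{\left(-150 \right)} + o = - \frac{\left(5 + \left(-150\right)^{2}\right)^{2}}{7 \cdot 22500} - 7597 = \left(- \frac{1}{7}\right) \frac{1}{22500} \left(5 + 22500\right)^{2} - 7597 = \left(- \frac{1}{7}\right) \frac{1}{22500} \cdot 22505^{2} - 7597 = \left(- \frac{1}{7}\right) \frac{1}{22500} \cdot 506475025 - 7597 = - \frac{2894143}{900} - 7597 = - \frac{9731443}{900}$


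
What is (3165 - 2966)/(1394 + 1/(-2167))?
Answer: 431233/3020797 ≈ 0.14275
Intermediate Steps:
(3165 - 2966)/(1394 + 1/(-2167)) = 199/(1394 - 1/2167) = 199/(3020797/2167) = 199*(2167/3020797) = 431233/3020797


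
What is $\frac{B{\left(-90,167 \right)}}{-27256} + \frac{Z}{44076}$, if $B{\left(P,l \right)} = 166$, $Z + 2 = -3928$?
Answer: $- \frac{4768029}{50055644} \approx -0.095255$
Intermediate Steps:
$Z = -3930$ ($Z = -2 - 3928 = -3930$)
$\frac{B{\left(-90,167 \right)}}{-27256} + \frac{Z}{44076} = \frac{166}{-27256} - \frac{3930}{44076} = 166 \left(- \frac{1}{27256}\right) - \frac{655}{7346} = - \frac{83}{13628} - \frac{655}{7346} = - \frac{4768029}{50055644}$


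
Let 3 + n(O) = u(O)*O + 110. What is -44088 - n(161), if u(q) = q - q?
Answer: -44195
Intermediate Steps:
u(q) = 0
n(O) = 107 (n(O) = -3 + (0*O + 110) = -3 + (0 + 110) = -3 + 110 = 107)
-44088 - n(161) = -44088 - 1*107 = -44088 - 107 = -44195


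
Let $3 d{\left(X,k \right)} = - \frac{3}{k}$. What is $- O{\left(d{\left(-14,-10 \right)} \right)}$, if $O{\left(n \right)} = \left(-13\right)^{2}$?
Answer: $-169$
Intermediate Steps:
$d{\left(X,k \right)} = - \frac{1}{k}$ ($d{\left(X,k \right)} = \frac{\left(-3\right) \frac{1}{k}}{3} = - \frac{1}{k}$)
$O{\left(n \right)} = 169$
$- O{\left(d{\left(-14,-10 \right)} \right)} = \left(-1\right) 169 = -169$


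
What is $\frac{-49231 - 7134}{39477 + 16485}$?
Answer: $- \frac{56365}{55962} \approx -1.0072$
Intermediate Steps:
$\frac{-49231 - 7134}{39477 + 16485} = - \frac{56365}{55962}$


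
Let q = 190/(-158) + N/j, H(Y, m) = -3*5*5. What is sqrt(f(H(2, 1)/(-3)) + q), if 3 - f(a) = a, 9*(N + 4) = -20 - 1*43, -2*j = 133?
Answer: I*sqrt(2543229857)/10507 ≈ 4.7997*I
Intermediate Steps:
j = -133/2 (j = -1/2*133 = -133/2 ≈ -66.500)
N = -11 (N = -4 + (-20 - 1*43)/9 = -4 + (-20 - 43)/9 = -4 + (1/9)*(-63) = -4 - 7 = -11)
H(Y, m) = -75 (H(Y, m) = -15*5 = -75)
f(a) = 3 - a
q = -10897/10507 (q = 190/(-158) - 11/(-133/2) = 190*(-1/158) - 11*(-2/133) = -95/79 + 22/133 = -10897/10507 ≈ -1.0371)
sqrt(f(H(2, 1)/(-3)) + q) = sqrt((3 - (-75)/(-3)) - 10897/10507) = sqrt((3 - (-75)*(-1)/3) - 10897/10507) = sqrt((3 - 1*25) - 10897/10507) = sqrt((3 - 25) - 10897/10507) = sqrt(-22 - 10897/10507) = sqrt(-242051/10507) = I*sqrt(2543229857)/10507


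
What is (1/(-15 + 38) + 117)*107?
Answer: 288044/23 ≈ 12524.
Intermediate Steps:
(1/(-15 + 38) + 117)*107 = (1/23 + 117)*107 = (2692/23)*107 = 288044/23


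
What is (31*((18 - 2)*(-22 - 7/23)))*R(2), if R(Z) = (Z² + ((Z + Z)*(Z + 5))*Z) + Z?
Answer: -15775776/23 ≈ -6.8590e+5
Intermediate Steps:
R(Z) = Z + Z² + 2*Z²*(5 + Z) (R(Z) = (Z² + ((2*Z)*(5 + Z))*Z) + Z = (Z² + (2*Z*(5 + Z))*Z) + Z = (Z² + 2*Z²*(5 + Z)) + Z = Z + Z² + 2*Z²*(5 + Z))
(31*((18 - 2)*(-22 - 7/23)))*R(2) = (31*((18 - 2)*(-22 - 7/23)))*(2*(1 + 2*2² + 11*2)) = (31*(16*(-22 - 7*1/23)))*(2*(1 + 2*4 + 22)) = (31*(16*(-22 - 7/23)))*(2*(1 + 8 + 22)) = (31*(16*(-513/23)))*(2*31) = (31*(-8208/23))*62 = -254448/23*62 = -15775776/23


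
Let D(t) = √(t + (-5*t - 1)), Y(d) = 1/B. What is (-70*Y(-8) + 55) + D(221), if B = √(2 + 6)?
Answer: 55 - 35*√2/2 + I*√885 ≈ 30.251 + 29.749*I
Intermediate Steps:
B = 2*√2 (B = √8 = 2*√2 ≈ 2.8284)
Y(d) = √2/4 (Y(d) = 1/(2*√2) = √2/4)
D(t) = √(-1 - 4*t) (D(t) = √(t + (-1 - 5*t)) = √(-1 - 4*t))
(-70*Y(-8) + 55) + D(221) = (-35*√2/2 + 55) + √(-1 - 4*221) = (-35*√2/2 + 55) + √(-1 - 884) = (55 - 35*√2/2) + √(-885) = (55 - 35*√2/2) + I*√885 = 55 - 35*√2/2 + I*√885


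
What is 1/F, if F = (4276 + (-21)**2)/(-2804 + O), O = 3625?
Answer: 821/4717 ≈ 0.17405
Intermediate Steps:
F = 4717/821 (F = (4276 + (-21)**2)/(-2804 + 3625) = (4276 + 441)/821 = 4717*(1/821) = 4717/821 ≈ 5.7454)
1/F = 1/(4717/821) = 821/4717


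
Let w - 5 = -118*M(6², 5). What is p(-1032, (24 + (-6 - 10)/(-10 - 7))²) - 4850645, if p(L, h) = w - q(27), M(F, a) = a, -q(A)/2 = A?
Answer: -4851176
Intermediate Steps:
q(A) = -2*A
w = -585 (w = 5 - 118*5 = 5 - 590 = -585)
p(L, h) = -531 (p(L, h) = -585 - (-2)*27 = -585 - 1*(-54) = -585 + 54 = -531)
p(-1032, (24 + (-6 - 10)/(-10 - 7))²) - 4850645 = -531 - 4850645 = -4851176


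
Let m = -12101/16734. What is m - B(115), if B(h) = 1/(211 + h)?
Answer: -990415/1363821 ≈ -0.72621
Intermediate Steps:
m = -12101/16734 (m = -12101*1/16734 = -12101/16734 ≈ -0.72314)
m - B(115) = -12101/16734 - 1/(211 + 115) = -12101/16734 - 1/326 = -990415/1363821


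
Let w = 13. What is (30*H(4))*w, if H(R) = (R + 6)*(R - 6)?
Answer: -7800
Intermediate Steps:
H(R) = (-6 + R)*(6 + R) (H(R) = (6 + R)*(-6 + R) = (-6 + R)*(6 + R))
(30*H(4))*w = (30*(-36 + 4²))*13 = (30*(-36 + 16))*13 = (30*(-20))*13 = -600*13 = -7800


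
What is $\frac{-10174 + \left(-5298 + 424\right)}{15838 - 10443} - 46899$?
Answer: $- \frac{253035153}{5395} \approx -46902.0$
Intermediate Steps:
$\frac{-10174 + \left(-5298 + 424\right)}{15838 - 10443} - 46899 = \frac{-10174 - 4874}{5395} - 46899 = \left(-15048\right) \frac{1}{5395} - 46899 = - \frac{15048}{5395} - 46899 = - \frac{253035153}{5395}$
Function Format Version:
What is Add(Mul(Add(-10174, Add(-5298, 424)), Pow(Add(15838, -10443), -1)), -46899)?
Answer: Rational(-253035153, 5395) ≈ -46902.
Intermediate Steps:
Add(Mul(Add(-10174, Add(-5298, 424)), Pow(Add(15838, -10443), -1)), -46899) = Add(Mul(Add(-10174, -4874), Pow(5395, -1)), -46899) = Add(Mul(-15048, Rational(1, 5395)), -46899) = Add(Rational(-15048, 5395), -46899) = Rational(-253035153, 5395)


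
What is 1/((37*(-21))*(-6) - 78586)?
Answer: -1/73924 ≈ -1.3527e-5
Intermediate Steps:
1/((37*(-21))*(-6) - 78586) = 1/(-777*(-6) - 78586) = 1/(4662 - 78586) = 1/(-73924) = -1/73924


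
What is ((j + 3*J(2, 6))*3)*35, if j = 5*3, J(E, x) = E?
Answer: 2205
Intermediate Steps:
j = 15
((j + 3*J(2, 6))*3)*35 = ((15 + 3*2)*3)*35 = ((15 + 6)*3)*35 = (21*3)*35 = 63*35 = 2205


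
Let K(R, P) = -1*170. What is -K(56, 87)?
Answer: 170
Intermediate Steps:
K(R, P) = -170
-K(56, 87) = -1*(-170) = 170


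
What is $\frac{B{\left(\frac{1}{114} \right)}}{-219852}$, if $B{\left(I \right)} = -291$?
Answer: $\frac{97}{73284} \approx 0.0013236$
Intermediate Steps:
$\frac{B{\left(\frac{1}{114} \right)}}{-219852} = - \frac{291}{-219852} = \left(-291\right) \left(- \frac{1}{219852}\right) = \frac{97}{73284}$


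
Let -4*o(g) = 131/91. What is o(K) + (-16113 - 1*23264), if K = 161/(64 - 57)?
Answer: -14333359/364 ≈ -39377.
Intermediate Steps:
K = 23 (K = 161/7 = 161*(⅐) = 23)
o(g) = -131/364 (o(g) = -131/(4*91) = -¼*131/91 = -131/364)
o(K) + (-16113 - 1*23264) = -131/364 + (-16113 - 1*23264) = -131/364 + (-16113 - 23264) = -131/364 - 39377 = -14333359/364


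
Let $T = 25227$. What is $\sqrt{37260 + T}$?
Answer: $3 \sqrt{6943} \approx 249.97$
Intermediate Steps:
$\sqrt{37260 + T} = \sqrt{37260 + 25227} = \sqrt{62487} = 3 \sqrt{6943}$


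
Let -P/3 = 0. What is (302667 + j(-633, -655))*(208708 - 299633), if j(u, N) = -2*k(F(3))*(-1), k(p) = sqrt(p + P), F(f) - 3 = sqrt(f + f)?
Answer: -27519996975 - 181850*sqrt(3 + sqrt(6)) ≈ -2.7520e+10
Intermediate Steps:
P = 0 (P = -3*0 = 0)
F(f) = 3 + sqrt(2)*sqrt(f) (F(f) = 3 + sqrt(f + f) = 3 + sqrt(2*f) = 3 + sqrt(2)*sqrt(f))
k(p) = sqrt(p) (k(p) = sqrt(p + 0) = sqrt(p))
j(u, N) = 2*sqrt(3 + sqrt(6)) (j(u, N) = -2*sqrt(3 + sqrt(2)*sqrt(3))*(-1) = -2*sqrt(3 + sqrt(6))*(-1) = 2*sqrt(3 + sqrt(6)))
(302667 + j(-633, -655))*(208708 - 299633) = (302667 + 2*sqrt(3 + sqrt(6)))*(208708 - 299633) = (302667 + 2*sqrt(3 + sqrt(6)))*(-90925) = -27519996975 - 181850*sqrt(3 + sqrt(6))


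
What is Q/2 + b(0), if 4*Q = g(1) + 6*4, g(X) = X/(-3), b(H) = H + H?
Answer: 71/24 ≈ 2.9583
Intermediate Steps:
b(H) = 2*H
g(X) = -X/3 (g(X) = X*(-⅓) = -X/3)
Q = 71/12 (Q = (-⅓*1 + 6*4)/4 = (-⅓ + 24)/4 = (¼)*(71/3) = 71/12 ≈ 5.9167)
Q/2 + b(0) = (71/12)/2 + 2*0 = (½)*(71/12) + 0 = 71/24 + 0 = 71/24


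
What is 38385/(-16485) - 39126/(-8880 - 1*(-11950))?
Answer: -25427802/1686965 ≈ -15.073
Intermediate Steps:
38385/(-16485) - 39126/(-8880 - 1*(-11950)) = 38385*(-1/16485) - 39126/(-8880 + 11950) = -2559/1099 - 39126/3070 = -2559/1099 - 39126*1/3070 = -2559/1099 - 19563/1535 = -25427802/1686965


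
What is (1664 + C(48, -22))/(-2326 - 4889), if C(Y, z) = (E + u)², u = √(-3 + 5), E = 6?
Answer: -46/195 - 4*√2/2405 ≈ -0.23825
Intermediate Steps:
u = √2 ≈ 1.4142
C(Y, z) = (6 + √2)²
(1664 + C(48, -22))/(-2326 - 4889) = (1664 + (6 + √2)²)/(-2326 - 4889) = (1664 + (6 + √2)²)/(-7215) = (1664 + (6 + √2)²)*(-1/7215) = -128/555 - (6 + √2)²/7215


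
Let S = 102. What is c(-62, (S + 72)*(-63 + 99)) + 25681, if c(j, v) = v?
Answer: 31945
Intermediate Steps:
c(-62, (S + 72)*(-63 + 99)) + 25681 = (102 + 72)*(-63 + 99) + 25681 = 174*36 + 25681 = 6264 + 25681 = 31945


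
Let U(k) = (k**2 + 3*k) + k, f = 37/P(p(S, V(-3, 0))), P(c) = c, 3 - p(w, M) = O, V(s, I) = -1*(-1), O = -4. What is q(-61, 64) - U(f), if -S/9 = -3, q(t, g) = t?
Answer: -5394/49 ≈ -110.08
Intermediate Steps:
S = 27 (S = -9*(-3) = 27)
V(s, I) = 1
p(w, M) = 7 (p(w, M) = 3 - 1*(-4) = 3 + 4 = 7)
f = 37/7 ≈ 5.2857
U(k) = k**2 + 4*k
q(-61, 64) - U(f) = -61 - 37*(4 + 37/7)/7 = -61 - 37*65/(7*7) = -61 - 1*2405/49 = -61 - 2405/49 = -5394/49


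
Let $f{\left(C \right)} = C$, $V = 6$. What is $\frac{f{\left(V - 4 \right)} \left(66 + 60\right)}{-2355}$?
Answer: $- \frac{84}{785} \approx -0.10701$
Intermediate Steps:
$\frac{f{\left(V - 4 \right)} \left(66 + 60\right)}{-2355} = \frac{\left(6 - 4\right) \left(66 + 60\right)}{-2355} = 2 \cdot 126 \left(- \frac{1}{2355}\right) = 252 \left(- \frac{1}{2355}\right) = - \frac{84}{785}$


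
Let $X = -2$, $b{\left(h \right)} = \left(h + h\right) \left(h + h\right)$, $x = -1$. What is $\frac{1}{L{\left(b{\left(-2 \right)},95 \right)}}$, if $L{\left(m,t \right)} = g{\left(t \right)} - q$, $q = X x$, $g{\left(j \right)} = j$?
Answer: $\frac{1}{93} \approx 0.010753$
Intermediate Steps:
$b{\left(h \right)} = 4 h^{2}$ ($b{\left(h \right)} = 2 h 2 h = 4 h^{2}$)
$q = 2$ ($q = \left(-2\right) \left(-1\right) = 2$)
$L{\left(m,t \right)} = -2 + t$ ($L{\left(m,t \right)} = t - 2 = -2 + t$)
$\frac{1}{L{\left(b{\left(-2 \right)},95 \right)}} = \frac{1}{-2 + 95} = \frac{1}{93}$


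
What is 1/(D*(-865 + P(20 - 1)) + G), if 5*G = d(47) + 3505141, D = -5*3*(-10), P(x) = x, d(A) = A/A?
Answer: 5/2870642 ≈ 1.7418e-6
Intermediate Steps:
d(A) = 1
D = 150 (D = -15*(-10) = 150)
G = 3505142/5 (G = (1 + 3505141)/5 = (⅕)*3505142 = 3505142/5 ≈ 7.0103e+5)
1/(D*(-865 + P(20 - 1)) + G) = 1/(150*(-865 + (20 - 1)) + 3505142/5) = 1/(150*(-865 + 19) + 3505142/5) = 1/(150*(-846) + 3505142/5) = 1/(-126900 + 3505142/5) = 1/(2870642/5) = 5/2870642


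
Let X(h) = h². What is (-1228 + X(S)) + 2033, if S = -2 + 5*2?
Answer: 869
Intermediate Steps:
S = 8 (S = -2 + 10 = 8)
(-1228 + X(S)) + 2033 = (-1228 + 8²) + 2033 = (-1228 + 64) + 2033 = -1164 + 2033 = 869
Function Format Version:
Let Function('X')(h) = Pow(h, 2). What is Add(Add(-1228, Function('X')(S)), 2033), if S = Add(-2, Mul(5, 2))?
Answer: 869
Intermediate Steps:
S = 8 (S = Add(-2, 10) = 8)
Add(Add(-1228, Function('X')(S)), 2033) = Add(Add(-1228, Pow(8, 2)), 2033) = Add(Add(-1228, 64), 2033) = Add(-1164, 2033) = 869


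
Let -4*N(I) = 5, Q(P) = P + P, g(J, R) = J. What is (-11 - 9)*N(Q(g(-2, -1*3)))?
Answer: 25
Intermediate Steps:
Q(P) = 2*P
N(I) = -5/4 (N(I) = -1/4*5 = -5/4)
(-11 - 9)*N(Q(g(-2, -1*3))) = (-11 - 9)*(-5/4) = -20*(-5/4) = 25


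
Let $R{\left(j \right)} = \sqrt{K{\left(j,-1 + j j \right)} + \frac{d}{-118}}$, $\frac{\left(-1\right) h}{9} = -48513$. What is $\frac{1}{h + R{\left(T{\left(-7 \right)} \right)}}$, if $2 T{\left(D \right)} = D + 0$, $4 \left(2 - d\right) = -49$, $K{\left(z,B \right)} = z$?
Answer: $\frac{206083224}{89979439014917} - \frac{2 i \sqrt{201662}}{89979439014917} \approx 2.2903 \cdot 10^{-6} - 9.9816 \cdot 10^{-12} i$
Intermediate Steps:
$d = \frac{57}{4}$ ($d = 2 - - \frac{49}{4} = 2 + \frac{49}{4} = \frac{57}{4} \approx 14.25$)
$h = 436617$ ($h = \left(-9\right) \left(-48513\right) = 436617$)
$T{\left(D \right)} = \frac{D}{2}$ ($T{\left(D \right)} = \frac{D + 0}{2} = \frac{D}{2}$)
$R{\left(j \right)} = \sqrt{- \frac{57}{472} + j}$ ($R{\left(j \right)} = \sqrt{j + \frac{57}{4 \left(-118\right)}} = \sqrt{j + \frac{57}{4} \left(- \frac{1}{118}\right)} = \sqrt{j - \frac{57}{472}} = \sqrt{- \frac{57}{472} + j}$)
$\frac{1}{h + R{\left(T{\left(-7 \right)} \right)}} = \frac{1}{436617 + \frac{\sqrt{-6726 + 55696 \cdot \frac{1}{2} \left(-7\right)}}{236}} = \frac{1}{436617 + \frac{\sqrt{-6726 + 55696 \left(- \frac{7}{2}\right)}}{236}} = \frac{1}{436617 + \frac{\sqrt{-6726 - 194936}}{236}} = \frac{1}{436617 + \frac{\sqrt{-201662}}{236}} = \frac{1}{436617 + \frac{i \sqrt{201662}}{236}}$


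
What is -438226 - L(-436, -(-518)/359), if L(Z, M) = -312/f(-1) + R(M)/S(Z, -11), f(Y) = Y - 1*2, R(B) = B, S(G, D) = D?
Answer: -1730964652/3949 ≈ -4.3833e+5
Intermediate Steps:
f(Y) = -2 + Y (f(Y) = Y - 2 = -2 + Y)
L(Z, M) = 104 - M/11 (L(Z, M) = -312/(-2 - 1) + M/(-11) = -312/(-3) + M*(-1/11) = -312*(-1/3) - M/11 = 104 - M/11)
-438226 - L(-436, -(-518)/359) = -438226 - (104 - (-1)*(-518/359)/11) = -438226 - (104 - (-1)*(-518*1/359)/11) = -438226 - (104 - (-1)*(-518)/(11*359)) = -438226 - (104 - 1/11*518/359) = -438226 - (104 - 518/3949) = -438226 - 1*410178/3949 = -438226 - 410178/3949 = -1730964652/3949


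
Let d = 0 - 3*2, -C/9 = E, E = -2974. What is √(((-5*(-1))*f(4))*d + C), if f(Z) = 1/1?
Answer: 4*√1671 ≈ 163.51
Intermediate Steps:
C = 26766 (C = -9*(-2974) = 26766)
f(Z) = 1
d = -6 (d = 0 - 6 = -6)
√(((-5*(-1))*f(4))*d + C) = √((-5*(-1)*1)*(-6) + 26766) = √((5*1)*(-6) + 26766) = √(5*(-6) + 26766) = √(-30 + 26766) = √26736 = 4*√1671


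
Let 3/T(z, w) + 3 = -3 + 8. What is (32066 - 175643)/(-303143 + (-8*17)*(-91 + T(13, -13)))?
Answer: 143577/290971 ≈ 0.49344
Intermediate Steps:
T(z, w) = 3/2 (T(z, w) = 3/(-3 + (-3 + 8)) = 3/(-3 + 5) = 3/2)
(32066 - 175643)/(-303143 + (-8*17)*(-91 + T(13, -13))) = (32066 - 175643)/(-303143 + (-8*17)*(-91 + 3/2)) = -143577/(-303143 - 136*(-179/2)) = -143577/(-303143 + 12172) = -143577/(-290971) = -143577*(-1/290971) = 143577/290971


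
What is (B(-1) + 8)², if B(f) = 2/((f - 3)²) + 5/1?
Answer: 11025/64 ≈ 172.27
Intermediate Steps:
B(f) = 5 + 2/(-3 + f)² (B(f) = 2/((-3 + f)²) + 5*1 = 2/(-3 + f)² + 5 = 5 + 2/(-3 + f)²)
(B(-1) + 8)² = ((5 + 2/(-3 - 1)²) + 8)² = ((5 + 2/(-4)²) + 8)² = ((5 + 2*(1/16)) + 8)² = ((5 + ⅛) + 8)² = (41/8 + 8)² = (105/8)² = 11025/64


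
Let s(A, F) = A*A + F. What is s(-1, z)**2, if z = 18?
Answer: 361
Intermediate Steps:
s(A, F) = F + A**2 (s(A, F) = A**2 + F = F + A**2)
s(-1, z)**2 = (18 + (-1)**2)**2 = (18 + 1)**2 = 19**2 = 361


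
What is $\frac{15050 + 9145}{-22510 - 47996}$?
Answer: $- \frac{8065}{23502} \approx -0.34316$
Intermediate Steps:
$\frac{15050 + 9145}{-22510 - 47996} = \frac{24195}{-70506} = 24195 \left(- \frac{1}{70506}\right) = - \frac{8065}{23502}$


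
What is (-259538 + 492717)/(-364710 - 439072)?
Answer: -233179/803782 ≈ -0.29010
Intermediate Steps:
(-259538 + 492717)/(-364710 - 439072) = 233179/(-803782) = 233179*(-1/803782) = -233179/803782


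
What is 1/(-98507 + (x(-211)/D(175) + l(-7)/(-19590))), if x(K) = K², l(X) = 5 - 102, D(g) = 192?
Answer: -208960/20535567997 ≈ -1.0176e-5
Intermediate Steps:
l(X) = -97
1/(-98507 + (x(-211)/D(175) + l(-7)/(-19590))) = 1/(-98507 + ((-211)²/192 - 97/(-19590))) = 1/(-98507 + (44521*(1/192) - 97*(-1/19590))) = 1/(-98507 + (44521/192 + 97/19590)) = 1/(-98507 + 48454723/208960) = 1/(-20535567997/208960) = -208960/20535567997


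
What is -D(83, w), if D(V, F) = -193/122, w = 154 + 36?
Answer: 193/122 ≈ 1.5820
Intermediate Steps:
w = 190
D(V, F) = -193/122 (D(V, F) = -193*1/122 = -193/122)
-D(83, w) = -1*(-193/122) = 193/122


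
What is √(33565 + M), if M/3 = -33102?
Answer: 13*I*√389 ≈ 256.4*I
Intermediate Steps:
M = -99306 (M = 3*(-33102) = -99306)
√(33565 + M) = √(33565 - 99306) = √(-65741) = 13*I*√389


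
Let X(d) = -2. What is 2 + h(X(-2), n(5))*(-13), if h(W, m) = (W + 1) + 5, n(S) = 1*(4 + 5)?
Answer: -50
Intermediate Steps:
n(S) = 9 (n(S) = 1*9 = 9)
h(W, m) = 6 + W (h(W, m) = (1 + W) + 5 = 6 + W)
2 + h(X(-2), n(5))*(-13) = 2 + (6 - 2)*(-13) = 2 + 4*(-13) = 2 - 52 = -50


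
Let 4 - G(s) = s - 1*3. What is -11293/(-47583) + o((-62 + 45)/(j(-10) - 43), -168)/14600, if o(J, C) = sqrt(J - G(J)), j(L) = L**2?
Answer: 11293/47583 + I*sqrt(24681)/832200 ≈ 0.23733 + 0.00018878*I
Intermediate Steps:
G(s) = 7 - s (G(s) = 4 - (s - 1*3) = 4 - (s - 3) = 4 - (-3 + s) = 4 + (3 - s) = 7 - s)
o(J, C) = sqrt(-7 + 2*J) (o(J, C) = sqrt(J - (7 - J)) = sqrt(J + (-7 + J)) = sqrt(-7 + 2*J))
-11293/(-47583) + o((-62 + 45)/(j(-10) - 43), -168)/14600 = -11293/(-47583) + sqrt(-7 + 2*((-62 + 45)/((-10)**2 - 43)))/14600 = -11293*(-1/47583) + sqrt(-7 + 2*(-17/(100 - 43)))*(1/14600) = 11293/47583 + sqrt(-7 + 2*(-17/57))*(1/14600) = 11293/47583 + sqrt(-7 - 34/57)*(1/14600) = 11293/47583 + sqrt(-433/57)*(1/14600) = 11293/47583 + (I*sqrt(24681)/57)*(1/14600) = 11293/47583 + I*sqrt(24681)/832200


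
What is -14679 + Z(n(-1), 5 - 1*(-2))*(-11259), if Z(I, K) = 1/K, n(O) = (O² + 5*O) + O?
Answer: -114012/7 ≈ -16287.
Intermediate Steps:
n(O) = O² + 6*O
-14679 + Z(n(-1), 5 - 1*(-2))*(-11259) = -14679 - 11259/(5 - 1*(-2)) = -14679 - 11259/(5 + 2) = -14679 - 11259/7 = -114012/7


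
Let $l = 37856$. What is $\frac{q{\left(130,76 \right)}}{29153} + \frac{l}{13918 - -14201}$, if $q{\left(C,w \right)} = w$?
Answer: $\frac{12151132}{9008277} \approx 1.3489$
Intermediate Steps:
$\frac{q{\left(130,76 \right)}}{29153} + \frac{l}{13918 - -14201} = \frac{76}{29153} + \frac{37856}{13918 - -14201} = 76 \cdot \frac{1}{29153} + \frac{37856}{13918 + 14201} = \frac{76}{29153} + \frac{37856}{28119} = \frac{76}{29153} + 37856 \cdot \frac{1}{28119} = \frac{76}{29153} + \frac{416}{309} = \frac{12151132}{9008277}$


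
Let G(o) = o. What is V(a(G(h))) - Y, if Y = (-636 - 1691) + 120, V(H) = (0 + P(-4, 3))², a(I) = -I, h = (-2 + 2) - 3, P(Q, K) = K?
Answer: 2216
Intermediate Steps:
h = -3 (h = 0 - 3 = -3)
V(H) = 9 (V(H) = (0 + 3)² = 3² = 9)
Y = -2207 (Y = -2327 + 120 = -2207)
V(a(G(h))) - Y = 9 - 1*(-2207) = 9 + 2207 = 2216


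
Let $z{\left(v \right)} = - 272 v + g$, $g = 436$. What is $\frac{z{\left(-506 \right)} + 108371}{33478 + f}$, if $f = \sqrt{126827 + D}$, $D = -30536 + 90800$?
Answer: $\frac{8250284842}{1120589393} - \frac{246439 \sqrt{187091}}{1120589393} \approx 7.2673$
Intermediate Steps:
$D = 60264$
$f = \sqrt{187091}$ ($f = \sqrt{126827 + 60264} = \sqrt{187091} \approx 432.54$)
$z{\left(v \right)} = 436 - 272 v$ ($z{\left(v \right)} = - 272 v + 436 = 436 - 272 v$)
$\frac{z{\left(-506 \right)} + 108371}{33478 + f} = \frac{\left(436 - -137632\right) + 108371}{33478 + \sqrt{187091}} = \frac{\left(436 + 137632\right) + 108371}{33478 + \sqrt{187091}} = \frac{138068 + 108371}{33478 + \sqrt{187091}} = \frac{246439}{33478 + \sqrt{187091}}$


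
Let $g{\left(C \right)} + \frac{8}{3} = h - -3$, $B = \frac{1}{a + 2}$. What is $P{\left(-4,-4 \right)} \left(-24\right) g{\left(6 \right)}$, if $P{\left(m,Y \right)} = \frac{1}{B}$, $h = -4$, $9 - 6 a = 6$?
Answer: $220$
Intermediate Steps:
$a = \frac{1}{2}$ ($a = \frac{3}{2} - 1 = \frac{1}{2} \approx 0.5$)
$B = \frac{2}{5}$ ($B = \frac{1}{\frac{1}{2} + 2} = \frac{1}{\frac{5}{2}} = \frac{2}{5} \approx 0.4$)
$P{\left(m,Y \right)} = \frac{5}{2}$ ($P{\left(m,Y \right)} = \frac{1}{\frac{2}{5}} = \frac{5}{2}$)
$g{\left(C \right)} = - \frac{11}{3}$ ($g{\left(C \right)} = - \frac{8}{3} - 1 = - \frac{11}{3}$)
$P{\left(-4,-4 \right)} \left(-24\right) g{\left(6 \right)} = \frac{5}{2} \left(-24\right) \left(- \frac{11}{3}\right) = \left(-60\right) \left(- \frac{11}{3}\right) = 220$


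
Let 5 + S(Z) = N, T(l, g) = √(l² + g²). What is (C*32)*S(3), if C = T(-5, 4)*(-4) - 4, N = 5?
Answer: 0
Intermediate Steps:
T(l, g) = √(g² + l²)
S(Z) = 0 (S(Z) = -5 + 5 = 0)
C = -4 - 4*√41 (C = √(4² + (-5)²)*(-4) - 4 = √(16 + 25)*(-4) - 4 = √41*(-4) - 4 = -4*√41 - 4 = -4 - 4*√41 ≈ -29.612)
(C*32)*S(3) = ((-4 - 4*√41)*32)*0 = (-128 - 128*√41)*0 = 0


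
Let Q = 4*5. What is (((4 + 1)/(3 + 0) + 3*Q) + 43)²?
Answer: 98596/9 ≈ 10955.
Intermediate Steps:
Q = 20
(((4 + 1)/(3 + 0) + 3*Q) + 43)² = (((4 + 1)/(3 + 0) + 3*20) + 43)² = ((5/3 + 60) + 43)² = (185/3 + 43)² = (314/3)² = 98596/9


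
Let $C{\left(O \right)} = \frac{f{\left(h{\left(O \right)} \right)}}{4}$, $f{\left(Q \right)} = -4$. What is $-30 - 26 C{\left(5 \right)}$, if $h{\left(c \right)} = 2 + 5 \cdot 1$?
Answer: $-4$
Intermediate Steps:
$h{\left(c \right)} = 7$ ($h{\left(c \right)} = 2 + 5 = 7$)
$C{\left(O \right)} = -1$ ($C{\left(O \right)} = - \frac{4}{4} = \left(-4\right) \frac{1}{4} = -1$)
$-30 - 26 C{\left(5 \right)} = -30 - -26 = -30 + 26 = -4$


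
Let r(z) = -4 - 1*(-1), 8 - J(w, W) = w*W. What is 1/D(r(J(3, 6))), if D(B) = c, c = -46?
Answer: -1/46 ≈ -0.021739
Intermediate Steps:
J(w, W) = 8 - W*w (J(w, W) = 8 - w*W = 8 - W*w)
r(z) = -3 (r(z) = -4 + 1 = -3)
D(B) = -46
1/D(r(J(3, 6))) = 1/(-46) = -1/46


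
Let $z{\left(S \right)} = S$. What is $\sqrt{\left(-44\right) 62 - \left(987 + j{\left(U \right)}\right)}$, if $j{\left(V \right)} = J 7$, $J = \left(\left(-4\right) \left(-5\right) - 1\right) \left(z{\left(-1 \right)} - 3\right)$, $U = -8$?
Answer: $i \sqrt{3183} \approx 56.418 i$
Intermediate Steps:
$J = -76$ ($J = \left(\left(-4\right) \left(-5\right) - 1\right) \left(-1 - 3\right) = \left(20 - 1\right) \left(-4\right) = 19 \left(-4\right) = -76$)
$j{\left(V \right)} = -532$ ($j{\left(V \right)} = \left(-76\right) 7 = -532$)
$\sqrt{\left(-44\right) 62 - \left(987 + j{\left(U \right)}\right)} = \sqrt{\left(-44\right) 62 - 455} = \sqrt{-2728 + \left(-987 + 532\right)} = \sqrt{-2728 - 455} = \sqrt{-3183} = i \sqrt{3183}$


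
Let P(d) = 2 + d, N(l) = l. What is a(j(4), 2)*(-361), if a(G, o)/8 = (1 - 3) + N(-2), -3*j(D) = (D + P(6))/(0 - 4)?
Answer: 11552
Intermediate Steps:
j(D) = ⅔ + D/12 (j(D) = -(D + (2 + 6))/(3*(0 - 4)) = -(D + 8)/(3*(-4)) = -(8 + D)*(-1)/(3*4) = -(-2 - D/4)/3 = ⅔ + D/12)
a(G, o) = -32 (a(G, o) = 8*((1 - 3) - 2) = 8*(-2 - 2) = 8*(-4) = -32)
a(j(4), 2)*(-361) = -32*(-361) = 11552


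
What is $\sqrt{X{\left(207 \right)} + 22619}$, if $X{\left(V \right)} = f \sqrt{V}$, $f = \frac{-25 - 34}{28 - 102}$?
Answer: $\frac{\sqrt{123861644 + 13098 \sqrt{23}}}{74} \approx 150.43$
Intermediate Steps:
$f = \frac{59}{74}$ ($f = - \frac{59}{28 - 102} = - \frac{59}{-74} = \left(-59\right) \left(- \frac{1}{74}\right) = \frac{59}{74} \approx 0.7973$)
$X{\left(V \right)} = \frac{59 \sqrt{V}}{74}$
$\sqrt{X{\left(207 \right)} + 22619} = \sqrt{\frac{59 \sqrt{207}}{74} + 22619} = \sqrt{\frac{59 \cdot 3 \sqrt{23}}{74} + 22619} = \sqrt{\frac{177 \sqrt{23}}{74} + 22619} = \sqrt{22619 + \frac{177 \sqrt{23}}{74}}$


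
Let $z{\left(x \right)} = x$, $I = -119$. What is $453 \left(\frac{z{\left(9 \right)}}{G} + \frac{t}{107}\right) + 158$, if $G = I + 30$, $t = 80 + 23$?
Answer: $\frac{5221046}{9523} \approx 548.26$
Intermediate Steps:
$t = 103$
$G = -89$ ($G = -119 + 30 = -89$)
$453 \left(\frac{z{\left(9 \right)}}{G} + \frac{t}{107}\right) + 158 = 453 \left(\frac{9}{-89} + \frac{103}{107}\right) + 158 = 453 \left(9 \left(- \frac{1}{89}\right) + 103 \cdot \frac{1}{107}\right) + 158 = 453 \left(- \frac{9}{89} + \frac{103}{107}\right) + 158 = 453 \cdot \frac{8204}{9523} + 158 = \frac{3716412}{9523} + 158 = \frac{5221046}{9523}$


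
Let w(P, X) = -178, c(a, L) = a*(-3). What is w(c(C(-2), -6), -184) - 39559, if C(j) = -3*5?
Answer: -39737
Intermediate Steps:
C(j) = -15
c(a, L) = -3*a
w(c(C(-2), -6), -184) - 39559 = -178 - 39559 = -39737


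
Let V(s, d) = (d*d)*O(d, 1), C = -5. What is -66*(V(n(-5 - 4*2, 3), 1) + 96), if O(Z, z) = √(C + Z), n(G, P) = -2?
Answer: -6336 - 132*I ≈ -6336.0 - 132.0*I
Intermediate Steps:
O(Z, z) = √(-5 + Z)
V(s, d) = d²*√(-5 + d) (V(s, d) = (d*d)*√(-5 + d) = d²*√(-5 + d))
-66*(V(n(-5 - 4*2, 3), 1) + 96) = -66*(1²*√(-5 + 1) + 96) = -66*(1*√(-4) + 96) = -66*(1*(2*I) + 96) = -66*(2*I + 96) = -66*(96 + 2*I) = -6336 - 132*I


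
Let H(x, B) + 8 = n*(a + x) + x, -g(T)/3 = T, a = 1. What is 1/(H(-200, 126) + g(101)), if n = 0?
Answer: -1/511 ≈ -0.0019569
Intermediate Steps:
g(T) = -3*T
H(x, B) = -8 + x (H(x, B) = -8 + (0*(1 + x) + x) = -8 + (0 + x) = -8 + x)
1/(H(-200, 126) + g(101)) = 1/((-8 - 200) - 3*101) = 1/(-208 - 303) = 1/(-511) = -1/511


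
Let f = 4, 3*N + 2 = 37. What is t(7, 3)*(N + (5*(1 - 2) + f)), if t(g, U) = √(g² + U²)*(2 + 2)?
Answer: 128*√58/3 ≈ 324.94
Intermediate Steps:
N = 35/3 (N = -⅔ + (⅓)*37 = -⅔ + 37/3 = 35/3 ≈ 11.667)
t(g, U) = 4*√(U² + g²) (t(g, U) = √(U² + g²)*4 = 4*√(U² + g²))
t(7, 3)*(N + (5*(1 - 2) + f)) = (4*√(3² + 7²))*(35/3 + (5*(1 - 2) + 4)) = (4*√(9 + 49))*(35/3 + (5*(-1) + 4)) = (4*√58)*(35/3 + (-5 + 4)) = (4*√58)*(35/3 - 1) = (4*√58)*(32/3) = 128*√58/3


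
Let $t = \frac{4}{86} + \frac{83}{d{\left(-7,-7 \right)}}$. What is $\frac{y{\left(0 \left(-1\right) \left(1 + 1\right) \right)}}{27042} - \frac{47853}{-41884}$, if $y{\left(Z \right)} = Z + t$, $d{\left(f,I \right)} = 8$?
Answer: $\frac{37108349857}{32468644336} \approx 1.1429$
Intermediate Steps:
$t = \frac{3585}{344}$ ($t = \frac{4}{86} + \frac{83}{8} = 4 \cdot \frac{1}{86} + 83 \cdot \frac{1}{8} = \frac{2}{43} + \frac{83}{8} = \frac{3585}{344} \approx 10.422$)
$y{\left(Z \right)} = \frac{3585}{344} + Z$ ($y{\left(Z \right)} = Z + \frac{3585}{344} = \frac{3585}{344} + Z$)
$\frac{y{\left(0 \left(-1\right) \left(1 + 1\right) \right)}}{27042} - \frac{47853}{-41884} = \frac{\frac{3585}{344} + 0 \left(-1\right) \left(1 + 1\right)}{27042} - \frac{47853}{-41884} = \left(\frac{3585}{344} + 0 \cdot 2\right) \frac{1}{27042} - - \frac{47853}{41884} = \left(\frac{3585}{344} + 0\right) \frac{1}{27042} + \frac{47853}{41884} = \frac{3585}{344} \cdot \frac{1}{27042} + \frac{47853}{41884} = \frac{1195}{3100816} + \frac{47853}{41884} = \frac{37108349857}{32468644336}$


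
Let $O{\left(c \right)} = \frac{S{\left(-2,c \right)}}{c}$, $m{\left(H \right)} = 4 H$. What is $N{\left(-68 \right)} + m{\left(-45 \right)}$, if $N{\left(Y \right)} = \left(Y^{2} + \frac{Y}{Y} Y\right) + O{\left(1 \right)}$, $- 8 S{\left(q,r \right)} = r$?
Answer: $\frac{35007}{8} \approx 4375.9$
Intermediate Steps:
$S{\left(q,r \right)} = - \frac{r}{8}$
$O{\left(c \right)} = - \frac{1}{8}$ ($O{\left(c \right)} = \frac{\left(- \frac{1}{8}\right) c}{c} = - \frac{1}{8}$)
$N{\left(Y \right)} = - \frac{1}{8} + Y + Y^{2}$ ($N{\left(Y \right)} = \left(Y^{2} + \frac{Y}{Y} Y\right) - \frac{1}{8} = \left(Y^{2} + 1 Y\right) - \frac{1}{8} = \left(Y^{2} + Y\right) - \frac{1}{8} = \left(Y + Y^{2}\right) - \frac{1}{8} = - \frac{1}{8} + Y + Y^{2}$)
$N{\left(-68 \right)} + m{\left(-45 \right)} = \left(- \frac{1}{8} - 68 + \left(-68\right)^{2}\right) + 4 \left(-45\right) = \left(- \frac{1}{8} - 68 + 4624\right) - 180 = \frac{36447}{8} - 180 = \frac{35007}{8}$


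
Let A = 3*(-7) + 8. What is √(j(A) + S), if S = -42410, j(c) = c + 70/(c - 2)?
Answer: I*√381849/3 ≈ 205.98*I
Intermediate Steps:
A = -13 (A = -21 + 8 = -13)
j(c) = c + 70/(-2 + c)
√(j(A) + S) = √((70 + (-13)² - 2*(-13))/(-2 - 13) - 42410) = √((70 + 169 + 26)/(-15) - 42410) = √(-1/15*265 - 42410) = √(-53/3 - 42410) = √(-127283/3) = I*√381849/3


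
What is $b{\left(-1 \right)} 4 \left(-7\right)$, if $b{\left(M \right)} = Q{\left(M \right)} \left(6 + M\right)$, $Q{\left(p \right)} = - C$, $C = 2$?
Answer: $280$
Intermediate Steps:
$Q{\left(p \right)} = -2$ ($Q{\left(p \right)} = \left(-1\right) 2 = -2$)
$b{\left(M \right)} = -12 - 2 M$ ($b{\left(M \right)} = - 2 \left(6 + M\right) = -12 - 2 M$)
$b{\left(-1 \right)} 4 \left(-7\right) = \left(-12 - -2\right) 4 \left(-7\right) = \left(-12 + 2\right) 4 \left(-7\right) = \left(-10\right) 4 \left(-7\right) = \left(-40\right) \left(-7\right) = 280$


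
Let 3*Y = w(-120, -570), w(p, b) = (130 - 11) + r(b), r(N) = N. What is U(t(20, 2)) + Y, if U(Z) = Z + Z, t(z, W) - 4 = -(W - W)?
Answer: -427/3 ≈ -142.33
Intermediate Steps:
t(z, W) = 4 (t(z, W) = 4 - (W - W) = 4 - 1*0 = 4 + 0 = 4)
U(Z) = 2*Z
w(p, b) = 119 + b (w(p, b) = (130 - 11) + b = 119 + b)
Y = -451/3 (Y = (119 - 570)/3 = (⅓)*(-451) = -451/3 ≈ -150.33)
U(t(20, 2)) + Y = 2*4 - 451/3 = 8 - 451/3 = -427/3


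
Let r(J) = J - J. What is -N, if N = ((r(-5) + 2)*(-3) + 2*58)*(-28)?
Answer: 3080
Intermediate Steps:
r(J) = 0
N = -3080 (N = ((0 + 2)*(-3) + 2*58)*(-28) = (2*(-3) + 116)*(-28) = (-6 + 116)*(-28) = 110*(-28) = -3080)
-N = -1*(-3080) = 3080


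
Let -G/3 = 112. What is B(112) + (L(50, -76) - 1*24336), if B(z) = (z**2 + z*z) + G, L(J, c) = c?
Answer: 340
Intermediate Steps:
G = -336 (G = -3*112 = -336)
B(z) = -336 + 2*z**2 (B(z) = (z**2 + z*z) - 336 = (z**2 + z**2) - 336 = 2*z**2 - 336 = -336 + 2*z**2)
B(112) + (L(50, -76) - 1*24336) = (-336 + 2*112**2) + (-76 - 1*24336) = (-336 + 2*12544) + (-76 - 24336) = (-336 + 25088) - 24412 = 24752 - 24412 = 340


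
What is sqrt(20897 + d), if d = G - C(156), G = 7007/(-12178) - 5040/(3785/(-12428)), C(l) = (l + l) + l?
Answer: sqrt(3142517731030822422)/9218746 ≈ 192.29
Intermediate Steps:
C(l) = 3*l (C(l) = 2*l + l = 3*l)
G = 152553665173/9218746 (G = 7007*(-1/12178) - 5040/(3785*(-1/12428)) = -7007/12178 - 5040/(-3785/12428) = -7007/12178 - 5040*(-12428/3785) = -7007/12178 + 12527424/757 = 152553665173/9218746 ≈ 16548.)
d = 148239292045/9218746 (d = 152553665173/9218746 - 3*156 = 152553665173/9218746 - 1*468 = 152553665173/9218746 - 468 = 148239292045/9218746 ≈ 16080.)
sqrt(20897 + d) = sqrt(20897 + 148239292045/9218746) = sqrt(340883427207/9218746) = sqrt(3142517731030822422)/9218746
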